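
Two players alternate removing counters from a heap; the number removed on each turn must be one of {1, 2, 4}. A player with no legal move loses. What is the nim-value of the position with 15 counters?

G(0) = 0
G(1) = mex{0} = 1
G(2) = mex{1,0} = 2
G(3) = mex{2,1} = 0
G(4) = mex{0,2,0} = 1
G(5) = mex{1,0,1} = 2
G(6) = mex{2,1,2} = 0
G(7) = mex{0,2,0} = 1
G(8) = mex{1,0,1} = 2
G(9) = mex{2,1,2} = 0
G(10) = mex{0,2,0} = 1
G(11) = mex{1,0,1} = 2
G(12) = mex{2,1,2} = 0
G(13) = mex{0,2,0} = 1
G(14) = mex{1,0,1} = 2
G(15) = mex{2,1,2} = 0

0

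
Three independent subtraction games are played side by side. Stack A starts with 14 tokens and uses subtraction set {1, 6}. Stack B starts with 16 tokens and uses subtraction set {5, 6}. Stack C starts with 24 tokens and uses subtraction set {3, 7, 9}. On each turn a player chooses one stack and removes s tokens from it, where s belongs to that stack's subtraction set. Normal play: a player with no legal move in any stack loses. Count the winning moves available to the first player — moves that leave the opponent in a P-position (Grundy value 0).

Stack A, S = {1, 6}:
n :  0  1  2  3  4  5  6  7  8  9 10 11 12 13 14
G :  0  1  0  1  0  1  2  0  1  0  1  0  1  2  0
G_A(14) = 0.
Stack B, S = {5, 6}:
n :  0  1  2  3  4  5  6  7  8  9 10 11 12 13 14 15 16
G :  0  0  0  0  0  1  1  1  1  1  2  0  0  0  0  0  1
G_B(16) = 1.
Stack C, S = {3, 7, 9}:
G(0) = 0
G(1) = mex{} = 0
G(2) = mex{} = 0
G(3) = mex{0} = 1
G(4) = mex{0} = 1
G(5) = mex{0} = 1
G(6) = mex{1} = 0
G(7) = mex{1,0} = 2
G(8) = mex{1,0} = 2
G(9) = mex{0,0,0} = 1
G(10) = mex{2,1,0} = 3
G(11) = mex{2,1,0} = 3
G(12) = mex{1,1,1} = 0
G(13) = mex{3,0,1} = 2
G(14) = mex{3,2,1} = 0
G(15) = mex{0,2,0} = 1
G(16) = mex{2,1,2} = 0
G(17) = mex{0,3,2} = 1
G(18) = mex{1,3,1} = 0
G(19) = mex{0,0,3} = 1
G(20) = mex{1,2,3} = 0
G(21) = mex{0,0,0} = 1
G(22) = mex{1,1,2} = 0
G(23) = mex{0,0,0} = 1
G(24) = mex{1,1,1} = 0
G_C(24) = 0.
Combined Grundy value = 0 ⊕ 1 ⊕ 0 = 1.
A winning move leaves total XOR = 0, i.e. changes one component's Grundy value g to g ⊕ X where X is the current total.
Stack A: need g' = 0⊕1 = 1. Options: 14−1→G=2, 14−6→G=1. Hits: 1.
Stack B: need g' = 1⊕1 = 0. Options: 16−5→G=0, 16−6→G=2. Hits: 1.
Stack C: need g' = 0⊕1 = 1. Options: 24−3→G=1, 24−7→G=1, 24−9→G=1. Hits: 3.

5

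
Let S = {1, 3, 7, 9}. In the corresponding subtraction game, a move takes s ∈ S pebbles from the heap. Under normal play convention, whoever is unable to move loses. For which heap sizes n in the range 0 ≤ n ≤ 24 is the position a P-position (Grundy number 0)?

G(0) = 0
G(1) = mex{0} = 1
G(2) = mex{1} = 0
G(3) = mex{0,0} = 1
G(4) = mex{1,1} = 0
G(5) = mex{0,0} = 1
G(6) = mex{1,1} = 0
G(7) = mex{0,0,0} = 1
G(8) = mex{1,1,1} = 0
G(9) = mex{0,0,0,0} = 1
G(10) = mex{1,1,1,1} = 0
G(11) = mex{0,0,0,0} = 1
G(12) = mex{1,1,1,1} = 0
G(13) = mex{0,0,0,0} = 1
G(14) = mex{1,1,1,1} = 0
G(15) = mex{0,0,0,0} = 1
G(16) = mex{1,1,1,1} = 0
G(17) = mex{0,0,0,0} = 1
G(18) = mex{1,1,1,1} = 0
G(19) = mex{0,0,0,0} = 1
G(20) = mex{1,1,1,1} = 0
G(21) = mex{0,0,0,0} = 1
G(22) = mex{1,1,1,1} = 0
G(23) = mex{0,0,0,0} = 1
G(24) = mex{1,1,1,1} = 0
P-positions are exactly the n with G(n) = 0.

0, 2, 4, 6, 8, 10, 12, 14, 16, 18, 20, 22, 24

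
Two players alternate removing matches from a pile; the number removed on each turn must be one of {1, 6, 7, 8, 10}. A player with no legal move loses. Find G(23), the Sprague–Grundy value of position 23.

G(0) = 0
G(1) = mex{0} = 1
G(2) = mex{1} = 0
G(3) = mex{0} = 1
G(4) = mex{1} = 0
G(5) = mex{0} = 1
G(6) = mex{1,0} = 2
G(7) = mex{2,1,0} = 3
G(8) = mex{3,0,1,0} = 2
G(9) = mex{2,1,0,1} = 3
G(10) = mex{3,0,1,0,0} = 2
G(11) = mex{2,1,0,1,1} = 3
G(12) = mex{3,2,1,0,0} = 4
G(13) = mex{4,3,2,1,1} = 0
G(14) = mex{0,2,3,2,0} = 1
G(15) = mex{1,3,2,3,1} = 0
G(16) = mex{0,2,3,2,2} = 1
G(17) = mex{1,3,2,3,3} = 0
G(18) = mex{0,4,3,2,2} = 1
G(19) = mex{1,0,4,3,3} = 2
G(20) = mex{2,1,0,4,2} = 3
G(21) = mex{3,0,1,0,3} = 2
G(22) = mex{2,1,0,1,4} = 3
G(23) = mex{3,0,1,0,0} = 2

2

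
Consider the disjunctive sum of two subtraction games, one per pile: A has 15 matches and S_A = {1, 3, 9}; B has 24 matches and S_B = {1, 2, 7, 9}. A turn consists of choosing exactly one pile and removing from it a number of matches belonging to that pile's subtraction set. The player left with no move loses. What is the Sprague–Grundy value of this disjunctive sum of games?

Pile A, S = {1, 3, 9}:
G(0) = 0
G(1) = mex{0} = 1
G(2) = mex{1} = 0
G(3) = mex{0,0} = 1
G(4) = mex{1,1} = 0
G(5) = mex{0,0} = 1
G(6) = mex{1,1} = 0
G(7) = mex{0,0} = 1
G(8) = mex{1,1} = 0
G(9) = mex{0,0,0} = 1
G(10) = mex{1,1,1} = 0
G(11) = mex{0,0,0} = 1
G(12) = mex{1,1,1} = 0
G(13) = mex{0,0,0} = 1
G(14) = mex{1,1,1} = 0
G(15) = mex{0,0,0} = 1
G_A(15) = 1.
Pile B, S = {1, 2, 7, 9}:
G(0) = 0
G(1) = mex{0} = 1
G(2) = mex{1,0} = 2
G(3) = mex{2,1} = 0
G(4) = mex{0,2} = 1
G(5) = mex{1,0} = 2
G(6) = mex{2,1} = 0
G(7) = mex{0,2,0} = 1
G(8) = mex{1,0,1} = 2
G(9) = mex{2,1,2,0} = 3
G(10) = mex{3,2,0,1} = 4
G(11) = mex{4,3,1,2} = 0
G(12) = mex{0,4,2,0} = 1
G(13) = mex{1,0,0,1} = 2
G(14) = mex{2,1,1,2} = 0
G(15) = mex{0,2,2,0} = 1
G(16) = mex{1,0,3,1} = 2
G(17) = mex{2,1,4,2} = 0
G(18) = mex{0,2,0,3} = 1
G(19) = mex{1,0,1,4} = 2
G(20) = mex{2,1,2,0} = 3
G(21) = mex{3,2,0,1} = 4
G(22) = mex{4,3,1,2} = 0
G(23) = mex{0,4,2,0} = 1
G(24) = mex{1,0,0,1} = 2
G_B(24) = 2.
Combined Grundy value = 1 ⊕ 2 = 3.

3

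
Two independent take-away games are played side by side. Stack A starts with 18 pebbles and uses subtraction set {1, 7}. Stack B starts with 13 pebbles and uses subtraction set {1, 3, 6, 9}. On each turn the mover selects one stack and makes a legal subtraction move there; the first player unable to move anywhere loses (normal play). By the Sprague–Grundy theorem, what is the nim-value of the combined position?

1

Stack A, S = {1, 7}:
G(0) = 0
G(1) = mex{0} = 1
G(2) = mex{1} = 0
G(3) = mex{0} = 1
G(4) = mex{1} = 0
G(5) = mex{0} = 1
G(6) = mex{1} = 0
G(7) = mex{0,0} = 1
G(8) = mex{1,1} = 0
G(9) = mex{0,0} = 1
G(10) = mex{1,1} = 0
G(11) = mex{0,0} = 1
G(12) = mex{1,1} = 0
G(13) = mex{0,0} = 1
G(14) = mex{1,1} = 0
G(15) = mex{0,0} = 1
G(16) = mex{1,1} = 0
G(17) = mex{0,0} = 1
G(18) = mex{1,1} = 0
G_A(18) = 0.
Stack B, S = {1, 3, 6, 9}:
n :  0  1  2  3  4  5  6  7  8  9 10 11 12 13
G :  0  1  0  1  0  1  2  3  2  3  2  3  0  1
G_B(13) = 1.
Combined Grundy value = 0 ⊕ 1 = 1.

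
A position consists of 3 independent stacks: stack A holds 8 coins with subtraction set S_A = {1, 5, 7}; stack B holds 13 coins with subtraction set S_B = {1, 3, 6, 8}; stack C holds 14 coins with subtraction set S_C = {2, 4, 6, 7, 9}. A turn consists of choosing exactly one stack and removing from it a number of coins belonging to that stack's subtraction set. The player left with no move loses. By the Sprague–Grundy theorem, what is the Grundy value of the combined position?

Stack A, S = {1, 5, 7}:
G(0) = 0
G(1) = mex{0} = 1
G(2) = mex{1} = 0
G(3) = mex{0} = 1
G(4) = mex{1} = 0
G(5) = mex{0,0} = 1
G(6) = mex{1,1} = 0
G(7) = mex{0,0,0} = 1
G(8) = mex{1,1,1} = 0
G_A(8) = 0.
Stack B, S = {1, 3, 6, 8}:
G(0) = 0
G(1) = mex{0} = 1
G(2) = mex{1} = 0
G(3) = mex{0,0} = 1
G(4) = mex{1,1} = 0
G(5) = mex{0,0} = 1
G(6) = mex{1,1,0} = 2
G(7) = mex{2,0,1} = 3
G(8) = mex{3,1,0,0} = 2
G(9) = mex{2,2,1,1} = 0
G(10) = mex{0,3,0,0} = 1
G(11) = mex{1,2,1,1} = 0
G(12) = mex{0,0,2,0} = 1
G(13) = mex{1,1,3,1} = 0
G_B(13) = 0.
Stack C, S = {2, 4, 6, 7, 9}:
n :  0  1  2  3  4  5  6  7  8  9 10 11 12 13 14
G :  0  0  1  1  2  2  3  3  4  4  5  0  0  1  1
G_C(14) = 1.
Combined Grundy value = 0 ⊕ 0 ⊕ 1 = 1.

1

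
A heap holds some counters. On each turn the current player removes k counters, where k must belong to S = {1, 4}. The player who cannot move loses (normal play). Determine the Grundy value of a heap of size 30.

0

n :  0  1  2  3  4  5  6  7  8  9 10 11 12 13 14 15 16 17 18 19 20 21 22 23 24 25 26 27 28 29 30
G :  0  1  0  1  2  0  1  0  1  2  0  1  0  1  2  0  1  0  1  2  0  1  0  1  2  0  1  0  1  2  0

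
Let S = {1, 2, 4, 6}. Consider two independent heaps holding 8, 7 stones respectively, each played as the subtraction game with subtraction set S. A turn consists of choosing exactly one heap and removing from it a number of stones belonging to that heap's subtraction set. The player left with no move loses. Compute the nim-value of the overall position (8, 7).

4

All heaps use S = {1, 2, 4, 6}:
n : 0 1 2 3 4 5 6 7 8
G : 0 1 2 0 1 2 3 4 0
Heap A: G(8) = 0.
Heap B: G(7) = 4.
Combined Grundy value = 0 ⊕ 4 = 4.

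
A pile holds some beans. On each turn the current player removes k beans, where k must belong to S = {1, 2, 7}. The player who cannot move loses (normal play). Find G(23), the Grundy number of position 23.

2

n :  0  1  2  3  4  5  6  7  8  9 10 11 12 13 14 15 16 17 18 19 20 21 22 23
G :  0  1  2  0  1  2  0  1  2  0  1  2  0  1  2  0  1  2  0  1  2  0  1  2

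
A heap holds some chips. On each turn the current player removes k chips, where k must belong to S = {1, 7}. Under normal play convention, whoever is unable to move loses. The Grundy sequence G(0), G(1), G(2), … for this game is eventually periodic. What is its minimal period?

G(0) = 0
G(1) = mex{0} = 1
G(2) = mex{1} = 0
G(3) = mex{0} = 1
G(4) = mex{1} = 0
G(5) = mex{0} = 1
G(6) = mex{1} = 0
G(7) = mex{0,0} = 1
G(8) = mex{1,1} = 0
G(9) = mex{0,0} = 1
G(10) = mex{1,1} = 0
G(11) = mex{0,0} = 1
G(12) = mex{1,1} = 0
G(13) = mex{0,0} = 1
G(14) = mex{1,1} = 0
G(n+2) = G(n) holds for n = 0,…,6 (a full window of length max(S) = 7), so the sequence is purely periodic with period 2.

2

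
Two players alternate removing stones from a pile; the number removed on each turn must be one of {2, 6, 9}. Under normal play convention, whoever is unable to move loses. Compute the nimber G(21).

1

G(0) = 0
G(1) = mex{} = 0
G(2) = mex{0} = 1
G(3) = mex{0} = 1
G(4) = mex{1} = 0
G(5) = mex{1} = 0
G(6) = mex{0,0} = 1
G(7) = mex{0,0} = 1
G(8) = mex{1,1} = 0
G(9) = mex{1,1,0} = 2
G(10) = mex{0,0,0} = 1
G(11) = mex{2,0,1} = 3
G(12) = mex{1,1,1} = 0
G(13) = mex{3,1,0} = 2
G(14) = mex{0,0,0} = 1
G(15) = mex{2,2,1} = 0
G(16) = mex{1,1,1} = 0
G(17) = mex{0,3,0} = 1
G(18) = mex{0,0,2} = 1
G(19) = mex{1,2,1} = 0
G(20) = mex{1,1,3} = 0
G(21) = mex{0,0,0} = 1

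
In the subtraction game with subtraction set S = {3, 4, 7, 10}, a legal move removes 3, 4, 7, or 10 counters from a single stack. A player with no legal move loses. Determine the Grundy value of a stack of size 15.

n :  0  1  2  3  4  5  6  7  8  9 10 11 12 13 14 15
G :  0  0  0  1  1  1  2  2  2  3  3  3  4  0  0  0

0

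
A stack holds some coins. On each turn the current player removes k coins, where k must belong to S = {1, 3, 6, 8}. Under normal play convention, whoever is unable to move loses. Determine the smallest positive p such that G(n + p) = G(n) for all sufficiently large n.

9

n :  0  1  2  3  4  5  6  7  8  9 10 11 12 13 14 15 16 17 18 19
G :  0  1  0  1  0  1  2  3  2  0  1  0  1  0  1  2  3  2  0  1
G(n+9) = G(n) holds for n = 0,…,7 (a full window of length max(S) = 8), so the sequence is purely periodic with period 9.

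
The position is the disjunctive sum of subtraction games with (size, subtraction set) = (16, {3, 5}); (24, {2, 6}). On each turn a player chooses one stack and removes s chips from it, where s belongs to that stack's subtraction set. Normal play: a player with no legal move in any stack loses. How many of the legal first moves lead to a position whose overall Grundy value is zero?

Stack A, S = {3, 5}:
n :  0  1  2  3  4  5  6  7  8  9 10 11 12 13 14 15 16
G :  0  0  0  1  1  1  2  2  0  0  0  1  1  1  2  2  0
G_A(16) = 0.
Stack B, S = {2, 6}:
G(0) = 0
G(1) = mex{} = 0
G(2) = mex{0} = 1
G(3) = mex{0} = 1
G(4) = mex{1} = 0
G(5) = mex{1} = 0
G(6) = mex{0,0} = 1
G(7) = mex{0,0} = 1
G(8) = mex{1,1} = 0
G(9) = mex{1,1} = 0
G(10) = mex{0,0} = 1
G(11) = mex{0,0} = 1
G(12) = mex{1,1} = 0
G(13) = mex{1,1} = 0
G(14) = mex{0,0} = 1
G(15) = mex{0,0} = 1
G(16) = mex{1,1} = 0
G(17) = mex{1,1} = 0
G(18) = mex{0,0} = 1
G(19) = mex{0,0} = 1
G(20) = mex{1,1} = 0
G(21) = mex{1,1} = 0
G(22) = mex{0,0} = 1
G(23) = mex{0,0} = 1
G(24) = mex{1,1} = 0
G_B(24) = 0.
Combined Grundy value = 0 ⊕ 0 = 0.
A winning move leaves total XOR = 0, i.e. changes one component's Grundy value g to g ⊕ X where X is the current total.
Stack A: target g' = 0⊕0 = 0, but every legal move changes the Grundy value (mex property), so 0 moves.
Stack B: target g' = 0⊕0 = 0, but every legal move changes the Grundy value (mex property), so 0 moves.

0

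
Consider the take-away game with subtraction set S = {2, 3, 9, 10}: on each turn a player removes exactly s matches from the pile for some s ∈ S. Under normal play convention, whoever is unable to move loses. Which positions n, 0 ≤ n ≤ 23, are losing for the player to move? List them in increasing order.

0, 1, 5, 6, 12, 13, 17, 18

n :  0  1  2  3  4  5  6  7  8  9 10 11 12 13 14 15 16 17 18 19 20 21 22 23
G :  0  0  1  1  2  0  0  1  1  2  2  3  0  0  1  1  2  0  0  1  1  2  2  3
P-positions are exactly the n with G(n) = 0.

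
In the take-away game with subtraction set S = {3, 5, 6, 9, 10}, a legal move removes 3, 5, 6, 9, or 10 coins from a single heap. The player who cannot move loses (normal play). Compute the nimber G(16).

n :  0  1  2  3  4  5  6  7  8  9 10 11 12 13 14 15 16
G :  0  0  0  1  1  1  2  2  2  3  3  3  4  0  0  0  1

1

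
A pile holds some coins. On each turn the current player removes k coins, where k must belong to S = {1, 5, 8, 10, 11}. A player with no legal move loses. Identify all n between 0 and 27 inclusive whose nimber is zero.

0, 2, 4, 6, 18, 20, 22, 24

G(0) = 0
G(1) = mex{0} = 1
G(2) = mex{1} = 0
G(3) = mex{0} = 1
G(4) = mex{1} = 0
G(5) = mex{0,0} = 1
G(6) = mex{1,1} = 0
G(7) = mex{0,0} = 1
G(8) = mex{1,1,0} = 2
G(9) = mex{2,0,1} = 3
G(10) = mex{3,1,0,0} = 2
G(11) = mex{2,0,1,1,0} = 3
G(12) = mex{3,1,0,0,1} = 2
G(13) = mex{2,2,1,1,0} = 3
G(14) = mex{3,3,0,0,1} = 2
G(15) = mex{2,2,1,1,0} = 3
G(16) = mex{3,3,2,0,1} = 4
G(17) = mex{4,2,3,1,0} = 5
G(18) = mex{5,3,2,2,1} = 0
G(19) = mex{0,2,3,3,2} = 1
G(20) = mex{1,3,2,2,3} = 0
G(21) = mex{0,4,3,3,2} = 1
G(22) = mex{1,5,2,2,3} = 0
G(23) = mex{0,0,3,3,2} = 1
G(24) = mex{1,1,4,2,3} = 0
G(25) = mex{0,0,5,3,2} = 1
G(26) = mex{1,1,0,4,3} = 2
G(27) = mex{2,0,1,5,4} = 3
P-positions are exactly the n with G(n) = 0.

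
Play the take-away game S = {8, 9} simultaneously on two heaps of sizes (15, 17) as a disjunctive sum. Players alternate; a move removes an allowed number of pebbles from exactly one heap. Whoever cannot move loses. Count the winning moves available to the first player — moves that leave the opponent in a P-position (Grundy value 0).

4

All heaps use S = {8, 9}:
n :  0  1  2  3  4  5  6  7  8  9 10 11 12 13 14 15 16 17
G :  0  0  0  0  0  0  0  0  1  1  1  1  1  1  1  1  2  0
Heap A: G(15) = 1.
Heap B: G(17) = 0.
Combined Grundy value = 1 ⊕ 0 = 1.
A winning move leaves total XOR = 0, i.e. changes one component's Grundy value g to g ⊕ X where X is the current total.
Heap A: need g' = 1⊕1 = 0. Options: 15−8→G=0, 15−9→G=0. Hits: 2.
Heap B: need g' = 0⊕1 = 1. Options: 17−8→G=1, 17−9→G=1. Hits: 2.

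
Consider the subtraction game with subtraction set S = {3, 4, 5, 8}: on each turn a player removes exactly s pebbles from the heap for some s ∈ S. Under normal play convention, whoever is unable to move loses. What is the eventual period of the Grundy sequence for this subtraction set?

G(0) = 0
G(1) = mex{} = 0
G(2) = mex{} = 0
G(3) = mex{0} = 1
G(4) = mex{0,0} = 1
G(5) = mex{0,0,0} = 1
G(6) = mex{1,0,0} = 2
G(7) = mex{1,1,0} = 2
G(8) = mex{1,1,1,0} = 2
G(9) = mex{2,1,1,0} = 3
G(10) = mex{2,2,1,0} = 3
G(11) = mex{2,2,2,1} = 0
G(12) = mex{3,2,2,1} = 0
G(13) = mex{3,3,2,1} = 0
G(14) = mex{0,3,3,2} = 1
G(15) = mex{0,0,3,2} = 1
G(16) = mex{0,0,0,2} = 1
G(17) = mex{1,0,0,3} = 2
G(18) = mex{1,1,0,3} = 2
G(19) = mex{1,1,1,0} = 2
G(20) = mex{2,1,1,0} = 3
G(21) = mex{2,2,1,0} = 3
G(22) = mex{2,2,2,1} = 0
G(23) = mex{3,2,2,1} = 0
G(n+11) = G(n) holds for n = 0,…,7 (a full window of length max(S) = 8), so the sequence is purely periodic with period 11.

11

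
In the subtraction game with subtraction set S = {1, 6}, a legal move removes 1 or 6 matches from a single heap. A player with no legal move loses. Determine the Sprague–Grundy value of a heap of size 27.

G(0) = 0
G(1) = mex{0} = 1
G(2) = mex{1} = 0
G(3) = mex{0} = 1
G(4) = mex{1} = 0
G(5) = mex{0} = 1
G(6) = mex{1,0} = 2
G(7) = mex{2,1} = 0
G(8) = mex{0,0} = 1
G(9) = mex{1,1} = 0
G(10) = mex{0,0} = 1
G(11) = mex{1,1} = 0
G(12) = mex{0,2} = 1
G(13) = mex{1,0} = 2
G(14) = mex{2,1} = 0
G(15) = mex{0,0} = 1
G(16) = mex{1,1} = 0
G(17) = mex{0,0} = 1
G(18) = mex{1,1} = 0
G(19) = mex{0,2} = 1
G(20) = mex{1,0} = 2
G(21) = mex{2,1} = 0
G(22) = mex{0,0} = 1
G(23) = mex{1,1} = 0
G(24) = mex{0,0} = 1
G(25) = mex{1,1} = 0
G(26) = mex{0,2} = 1
G(27) = mex{1,0} = 2

2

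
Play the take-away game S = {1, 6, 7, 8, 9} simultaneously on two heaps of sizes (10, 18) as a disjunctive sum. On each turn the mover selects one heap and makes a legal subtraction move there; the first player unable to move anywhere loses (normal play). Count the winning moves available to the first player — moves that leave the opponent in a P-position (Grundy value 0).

3

All heaps use S = {1, 6, 7, 8, 9}:
n :  0  1  2  3  4  5  6  7  8  9 10 11 12 13 14 15 16 17 18
G :  0  1  0  1  0  1  2  3  2  3  2  3  4  5  0  1  0  1  0
Heap A: G(10) = 2.
Heap B: G(18) = 0.
Combined Grundy value = 2 ⊕ 0 = 2.
A winning move leaves total XOR = 0, i.e. changes one component's Grundy value g to g ⊕ X where X is the current total.
Heap A: need g' = 2⊕2 = 0. Options: 10−1→G=3, 10−6→G=0, 10−7→G=1, 10−8→G=0, 10−9→G=1. Hits: 2.
Heap B: need g' = 0⊕2 = 2. Options: 18−1→G=1, 18−6→G=4, 18−7→G=3, 18−8→G=2, 18−9→G=3. Hits: 1.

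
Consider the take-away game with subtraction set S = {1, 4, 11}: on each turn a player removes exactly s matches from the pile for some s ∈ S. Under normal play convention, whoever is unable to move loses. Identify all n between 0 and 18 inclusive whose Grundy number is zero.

G(0) = 0
G(1) = mex{0} = 1
G(2) = mex{1} = 0
G(3) = mex{0} = 1
G(4) = mex{1,0} = 2
G(5) = mex{2,1} = 0
G(6) = mex{0,0} = 1
G(7) = mex{1,1} = 0
G(8) = mex{0,2} = 1
G(9) = mex{1,0} = 2
G(10) = mex{2,1} = 0
G(11) = mex{0,0,0} = 1
G(12) = mex{1,1,1} = 0
G(13) = mex{0,2,0} = 1
G(14) = mex{1,0,1} = 2
G(15) = mex{2,1,2} = 0
G(16) = mex{0,0,0} = 1
G(17) = mex{1,1,1} = 0
G(18) = mex{0,2,0} = 1
P-positions are exactly the n with G(n) = 0.

0, 2, 5, 7, 10, 12, 15, 17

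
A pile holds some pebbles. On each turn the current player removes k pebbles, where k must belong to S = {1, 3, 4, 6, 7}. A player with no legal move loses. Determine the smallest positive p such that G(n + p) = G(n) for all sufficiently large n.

10

n :  0  1  2  3  4  5  6  7  8  9 10 11 12 13 14 15 16 17 18 19 20 21
G :  0  1  0  1  2  3  2  3  4  5  0  1  0  1  2  3  2  3  4  5  0  1
G(n+10) = G(n) holds for n = 0,…,6 (a full window of length max(S) = 7), so the sequence is purely periodic with period 10.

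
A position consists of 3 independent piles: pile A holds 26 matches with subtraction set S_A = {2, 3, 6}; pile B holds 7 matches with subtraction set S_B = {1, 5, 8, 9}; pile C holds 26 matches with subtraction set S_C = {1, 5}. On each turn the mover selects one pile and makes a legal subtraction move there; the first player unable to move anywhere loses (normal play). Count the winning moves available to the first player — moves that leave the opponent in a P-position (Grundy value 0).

Pile A, S = {2, 3, 6}:
G(0) = 0
G(1) = mex{} = 0
G(2) = mex{0} = 1
G(3) = mex{0,0} = 1
G(4) = mex{1,0} = 2
G(5) = mex{1,1} = 0
G(6) = mex{2,1,0} = 3
G(7) = mex{0,2,0} = 1
G(8) = mex{3,0,1} = 2
G(9) = mex{1,3,1} = 0
G(10) = mex{2,1,2} = 0
G(11) = mex{0,2,0} = 1
G(12) = mex{0,0,3} = 1
G(13) = mex{1,0,1} = 2
G(14) = mex{1,1,2} = 0
G(15) = mex{2,1,0} = 3
G(16) = mex{0,2,0} = 1
G(17) = mex{3,0,1} = 2
G(18) = mex{1,3,1} = 0
G(19) = mex{2,1,2} = 0
G(20) = mex{0,2,0} = 1
G(21) = mex{0,0,3} = 1
G(22) = mex{1,0,1} = 2
G(23) = mex{1,1,2} = 0
G(24) = mex{2,1,0} = 3
G(25) = mex{0,2,0} = 1
G(26) = mex{3,0,1} = 2
G_A(26) = 2.
Pile B, S = {1, 5, 8, 9}:
G(0) = 0
G(1) = mex{0} = 1
G(2) = mex{1} = 0
G(3) = mex{0} = 1
G(4) = mex{1} = 0
G(5) = mex{0,0} = 1
G(6) = mex{1,1} = 0
G(7) = mex{0,0} = 1
G_B(7) = 1.
Pile C, S = {1, 5}:
G(0) = 0
G(1) = mex{0} = 1
G(2) = mex{1} = 0
G(3) = mex{0} = 1
G(4) = mex{1} = 0
G(5) = mex{0,0} = 1
G(6) = mex{1,1} = 0
G(7) = mex{0,0} = 1
G(8) = mex{1,1} = 0
G(9) = mex{0,0} = 1
G(10) = mex{1,1} = 0
G(11) = mex{0,0} = 1
G(12) = mex{1,1} = 0
G(13) = mex{0,0} = 1
G(14) = mex{1,1} = 0
G(15) = mex{0,0} = 1
G(16) = mex{1,1} = 0
G(17) = mex{0,0} = 1
G(18) = mex{1,1} = 0
G(19) = mex{0,0} = 1
G(20) = mex{1,1} = 0
G(21) = mex{0,0} = 1
G(22) = mex{1,1} = 0
G(23) = mex{0,0} = 1
G(24) = mex{1,1} = 0
G(25) = mex{0,0} = 1
G(26) = mex{1,1} = 0
G_C(26) = 0.
Combined Grundy value = 2 ⊕ 1 ⊕ 0 = 3.
A winning move leaves total XOR = 0, i.e. changes one component's Grundy value g to g ⊕ X where X is the current total.
Pile A: need g' = 2⊕3 = 1. Options: 26−2→G=3, 26−3→G=0, 26−6→G=1. Hits: 1.
Pile B: need g' = 1⊕3 = 2. Options: 7−1→G=0, 7−5→G=0. Hits: 0.
Pile C: need g' = 0⊕3 = 3. Options: 26−1→G=1, 26−5→G=1. Hits: 0.

1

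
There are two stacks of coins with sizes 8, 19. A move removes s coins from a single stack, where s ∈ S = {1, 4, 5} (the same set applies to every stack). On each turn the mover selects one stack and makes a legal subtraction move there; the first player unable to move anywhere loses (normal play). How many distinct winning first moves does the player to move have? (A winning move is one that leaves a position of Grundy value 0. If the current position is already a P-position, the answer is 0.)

2

All stacks use S = {1, 4, 5}:
n :  0  1  2  3  4  5  6  7  8  9 10 11 12 13 14 15 16 17 18 19
G :  0  1  0  1  2  3  2  3  0  1  0  1  2  3  2  3  0  1  0  1
Stack A: G(8) = 0.
Stack B: G(19) = 1.
Combined Grundy value = 0 ⊕ 1 = 1.
A winning move leaves total XOR = 0, i.e. changes one component's Grundy value g to g ⊕ X where X is the current total.
Stack A: need g' = 0⊕1 = 1. Options: 8−1→G=3, 8−4→G=2, 8−5→G=1. Hits: 1.
Stack B: need g' = 1⊕1 = 0. Options: 19−1→G=0, 19−4→G=3, 19−5→G=2. Hits: 1.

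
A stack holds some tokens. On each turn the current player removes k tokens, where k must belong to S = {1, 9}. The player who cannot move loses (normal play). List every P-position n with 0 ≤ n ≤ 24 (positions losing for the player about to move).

G(0) = 0
G(1) = mex{0} = 1
G(2) = mex{1} = 0
G(3) = mex{0} = 1
G(4) = mex{1} = 0
G(5) = mex{0} = 1
G(6) = mex{1} = 0
G(7) = mex{0} = 1
G(8) = mex{1} = 0
G(9) = mex{0,0} = 1
G(10) = mex{1,1} = 0
G(11) = mex{0,0} = 1
G(12) = mex{1,1} = 0
G(13) = mex{0,0} = 1
G(14) = mex{1,1} = 0
G(15) = mex{0,0} = 1
G(16) = mex{1,1} = 0
G(17) = mex{0,0} = 1
G(18) = mex{1,1} = 0
G(19) = mex{0,0} = 1
G(20) = mex{1,1} = 0
G(21) = mex{0,0} = 1
G(22) = mex{1,1} = 0
G(23) = mex{0,0} = 1
G(24) = mex{1,1} = 0
P-positions are exactly the n with G(n) = 0.

0, 2, 4, 6, 8, 10, 12, 14, 16, 18, 20, 22, 24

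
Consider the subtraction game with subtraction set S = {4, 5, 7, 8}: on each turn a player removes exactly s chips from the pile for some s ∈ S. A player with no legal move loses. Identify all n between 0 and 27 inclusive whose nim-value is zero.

G(0) = 0
G(1) = mex{} = 0
G(2) = mex{} = 0
G(3) = mex{} = 0
G(4) = mex{0} = 1
G(5) = mex{0,0} = 1
G(6) = mex{0,0} = 1
G(7) = mex{0,0,0} = 1
G(8) = mex{1,0,0,0} = 2
G(9) = mex{1,1,0,0} = 2
G(10) = mex{1,1,0,0} = 2
G(11) = mex{1,1,1,0} = 2
G(12) = mex{2,1,1,1} = 0
G(13) = mex{2,2,1,1} = 0
G(14) = mex{2,2,1,1} = 0
G(15) = mex{2,2,2,1} = 0
G(16) = mex{0,2,2,2} = 1
G(17) = mex{0,0,2,2} = 1
G(18) = mex{0,0,2,2} = 1
G(19) = mex{0,0,0,2} = 1
G(20) = mex{1,0,0,0} = 2
G(21) = mex{1,1,0,0} = 2
G(22) = mex{1,1,0,0} = 2
G(23) = mex{1,1,1,0} = 2
G(24) = mex{2,1,1,1} = 0
G(25) = mex{2,2,1,1} = 0
G(26) = mex{2,2,1,1} = 0
G(27) = mex{2,2,2,1} = 0
P-positions are exactly the n with G(n) = 0.

0, 1, 2, 3, 12, 13, 14, 15, 24, 25, 26, 27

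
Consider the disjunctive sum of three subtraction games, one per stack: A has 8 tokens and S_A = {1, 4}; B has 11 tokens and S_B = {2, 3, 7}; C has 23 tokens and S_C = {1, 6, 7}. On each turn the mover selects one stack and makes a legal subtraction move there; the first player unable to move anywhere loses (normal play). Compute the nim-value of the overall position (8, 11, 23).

2

Stack A, S = {1, 4}:
n : 0 1 2 3 4 5 6 7 8
G : 0 1 0 1 2 0 1 0 1
G_A(8) = 1.
Stack B, S = {2, 3, 7}:
G(0) = 0
G(1) = mex{} = 0
G(2) = mex{0} = 1
G(3) = mex{0,0} = 1
G(4) = mex{1,0} = 2
G(5) = mex{1,1} = 0
G(6) = mex{2,1} = 0
G(7) = mex{0,2,0} = 1
G(8) = mex{0,0,0} = 1
G(9) = mex{1,0,1} = 2
G(10) = mex{1,1,1} = 0
G(11) = mex{2,1,2} = 0
G_B(11) = 0.
Stack C, S = {1, 6, 7}:
G(0) = 0
G(1) = mex{0} = 1
G(2) = mex{1} = 0
G(3) = mex{0} = 1
G(4) = mex{1} = 0
G(5) = mex{0} = 1
G(6) = mex{1,0} = 2
G(7) = mex{2,1,0} = 3
G(8) = mex{3,0,1} = 2
G(9) = mex{2,1,0} = 3
G(10) = mex{3,0,1} = 2
G(11) = mex{2,1,0} = 3
G(12) = mex{3,2,1} = 0
G(13) = mex{0,3,2} = 1
G(14) = mex{1,2,3} = 0
G(15) = mex{0,3,2} = 1
G(16) = mex{1,2,3} = 0
G(17) = mex{0,3,2} = 1
G(18) = mex{1,0,3} = 2
G(19) = mex{2,1,0} = 3
G(20) = mex{3,0,1} = 2
G(21) = mex{2,1,0} = 3
G(22) = mex{3,0,1} = 2
G(23) = mex{2,1,0} = 3
G_C(23) = 3.
Combined Grundy value = 1 ⊕ 0 ⊕ 3 = 2.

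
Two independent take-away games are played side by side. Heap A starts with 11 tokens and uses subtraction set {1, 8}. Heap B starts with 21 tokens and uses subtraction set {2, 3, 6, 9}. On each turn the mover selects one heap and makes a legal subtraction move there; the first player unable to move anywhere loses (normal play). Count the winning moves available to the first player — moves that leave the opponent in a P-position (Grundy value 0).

Heap A, S = {1, 8}:
n :  0  1  2  3  4  5  6  7  8  9 10 11
G :  0  1  0  1  0  1  0  1  2  0  1  0
G_A(11) = 0.
Heap B, S = {2, 3, 6, 9}:
n :  0  1  2  3  4  5  6  7  8  9 10 11 12 13 14 15 16 17 18 19 20 21
G :  0  0  1  1  2  0  3  1  2  2  3  3  0  0  1  1  2  0  3  1  2  2
G_B(21) = 2.
Combined Grundy value = 0 ⊕ 2 = 2.
A winning move leaves total XOR = 0, i.e. changes one component's Grundy value g to g ⊕ X where X is the current total.
Heap A: need g' = 0⊕2 = 2. Options: 11−1→G=1, 11−8→G=1. Hits: 0.
Heap B: need g' = 2⊕2 = 0. Options: 21−2→G=1, 21−3→G=3, 21−6→G=1, 21−9→G=0. Hits: 1.

1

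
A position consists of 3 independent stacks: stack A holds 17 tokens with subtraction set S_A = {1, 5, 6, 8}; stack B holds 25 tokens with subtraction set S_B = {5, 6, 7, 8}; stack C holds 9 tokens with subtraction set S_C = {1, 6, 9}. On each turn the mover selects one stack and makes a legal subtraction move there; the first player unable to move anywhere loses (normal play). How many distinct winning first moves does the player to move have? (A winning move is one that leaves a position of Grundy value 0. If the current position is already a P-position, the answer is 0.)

3

Stack A, S = {1, 5, 6, 8}:
G(0) = 0
G(1) = mex{0} = 1
G(2) = mex{1} = 0
G(3) = mex{0} = 1
G(4) = mex{1} = 0
G(5) = mex{0,0} = 1
G(6) = mex{1,1,0} = 2
G(7) = mex{2,0,1} = 3
G(8) = mex{3,1,0,0} = 2
G(9) = mex{2,0,1,1} = 3
G(10) = mex{3,1,0,0} = 2
G(11) = mex{2,2,1,1} = 0
G(12) = mex{0,3,2,0} = 1
G(13) = mex{1,2,3,1} = 0
G(14) = mex{0,3,2,2} = 1
G(15) = mex{1,2,3,3} = 0
G(16) = mex{0,0,2,2} = 1
G(17) = mex{1,1,0,3} = 2
G_A(17) = 2.
Stack B, S = {5, 6, 7, 8}:
n :  0  1  2  3  4  5  6  7  8  9 10 11 12 13 14 15 16 17 18 19 20 21 22 23 24 25
G :  0  0  0  0  0  1  1  1  1  1  2  2  2  0  0  0  0  0  1  1  1  1  1  2  2  2
G_B(25) = 2.
Stack C, S = {1, 6, 9}:
G(0) = 0
G(1) = mex{0} = 1
G(2) = mex{1} = 0
G(3) = mex{0} = 1
G(4) = mex{1} = 0
G(5) = mex{0} = 1
G(6) = mex{1,0} = 2
G(7) = mex{2,1} = 0
G(8) = mex{0,0} = 1
G(9) = mex{1,1,0} = 2
G_C(9) = 2.
Combined Grundy value = 2 ⊕ 2 ⊕ 2 = 2.
A winning move leaves total XOR = 0, i.e. changes one component's Grundy value g to g ⊕ X where X is the current total.
Stack A: need g' = 2⊕2 = 0. Options: 17−1→G=1, 17−5→G=1, 17−6→G=0, 17−8→G=3. Hits: 1.
Stack B: need g' = 2⊕2 = 0. Options: 25−5→G=1, 25−6→G=1, 25−7→G=1, 25−8→G=0. Hits: 1.
Stack C: need g' = 2⊕2 = 0. Options: 9−1→G=1, 9−6→G=1, 9−9→G=0. Hits: 1.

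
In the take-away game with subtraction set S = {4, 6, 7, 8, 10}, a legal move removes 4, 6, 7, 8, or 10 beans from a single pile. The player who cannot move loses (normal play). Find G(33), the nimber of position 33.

1

n :  0  1  2  3  4  5  6  7  8  9 10 11 12 13 14 15 16 17 18 19 20 21 22 23 24 25 26 27 28 29 30 31 32 33
G :  0  0  0  0  1  1  1  1  2  2  2  2  3  3  0  0  0  0  1  1  1  1  2  2  2  2  3  3  0  0  0  0  1  1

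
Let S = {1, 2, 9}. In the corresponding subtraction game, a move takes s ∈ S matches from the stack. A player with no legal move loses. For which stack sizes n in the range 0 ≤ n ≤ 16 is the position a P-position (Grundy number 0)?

n :  0  1  2  3  4  5  6  7  8  9 10 11 12 13 14 15 16
G :  0  1  2  0  1  2  0  1  2  3  0  1  2  0  1  2  0
P-positions are exactly the n with G(n) = 0.

0, 3, 6, 10, 13, 16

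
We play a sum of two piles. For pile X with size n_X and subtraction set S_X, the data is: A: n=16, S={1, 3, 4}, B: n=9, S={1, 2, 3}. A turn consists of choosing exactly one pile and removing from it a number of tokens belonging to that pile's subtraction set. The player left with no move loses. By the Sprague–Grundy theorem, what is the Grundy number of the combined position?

Pile A, S = {1, 3, 4}:
G(0) = 0
G(1) = mex{0} = 1
G(2) = mex{1} = 0
G(3) = mex{0,0} = 1
G(4) = mex{1,1,0} = 2
G(5) = mex{2,0,1} = 3
G(6) = mex{3,1,0} = 2
G(7) = mex{2,2,1} = 0
G(8) = mex{0,3,2} = 1
G(9) = mex{1,2,3} = 0
G(10) = mex{0,0,2} = 1
G(11) = mex{1,1,0} = 2
G(12) = mex{2,0,1} = 3
G(13) = mex{3,1,0} = 2
G(14) = mex{2,2,1} = 0
G(15) = mex{0,3,2} = 1
G(16) = mex{1,2,3} = 0
G_A(16) = 0.
Pile B, S = {1, 2, 3}:
G(0) = 0
G(1) = mex{0} = 1
G(2) = mex{1,0} = 2
G(3) = mex{2,1,0} = 3
G(4) = mex{3,2,1} = 0
G(5) = mex{0,3,2} = 1
G(6) = mex{1,0,3} = 2
G(7) = mex{2,1,0} = 3
G(8) = mex{3,2,1} = 0
G(9) = mex{0,3,2} = 1
G_B(9) = 1.
Combined Grundy value = 0 ⊕ 1 = 1.

1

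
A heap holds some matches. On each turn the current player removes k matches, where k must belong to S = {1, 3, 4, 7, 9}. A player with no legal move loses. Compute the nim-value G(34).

G(0) = 0
G(1) = mex{0} = 1
G(2) = mex{1} = 0
G(3) = mex{0,0} = 1
G(4) = mex{1,1,0} = 2
G(5) = mex{2,0,1} = 3
G(6) = mex{3,1,0} = 2
G(7) = mex{2,2,1,0} = 3
G(8) = mex{3,3,2,1} = 0
G(9) = mex{0,2,3,0,0} = 1
G(10) = mex{1,3,2,1,1} = 0
G(11) = mex{0,0,3,2,0} = 1
G(12) = mex{1,1,0,3,1} = 2
G(13) = mex{2,0,1,2,2} = 3
G(14) = mex{3,1,0,3,3} = 2
G(15) = mex{2,2,1,0,2} = 3
G(16) = mex{3,3,2,1,3} = 0
G(17) = mex{0,2,3,0,0} = 1
G(18) = mex{1,3,2,1,1} = 0
G(19) = mex{0,0,3,2,0} = 1
G(20) = mex{1,1,0,3,1} = 2
G(21) = mex{2,0,1,2,2} = 3
G(22) = mex{3,1,0,3,3} = 2
G(23) = mex{2,2,1,0,2} = 3
G(24) = mex{3,3,2,1,3} = 0
G(25) = mex{0,2,3,0,0} = 1
G(26) = mex{1,3,2,1,1} = 0
G(27) = mex{0,0,3,2,0} = 1
G(28) = mex{1,1,0,3,1} = 2
G(29) = mex{2,0,1,2,2} = 3
G(30) = mex{3,1,0,3,3} = 2
G(31) = mex{2,2,1,0,2} = 3
G(32) = mex{3,3,2,1,3} = 0
G(33) = mex{0,2,3,0,0} = 1
G(34) = mex{1,3,2,1,1} = 0

0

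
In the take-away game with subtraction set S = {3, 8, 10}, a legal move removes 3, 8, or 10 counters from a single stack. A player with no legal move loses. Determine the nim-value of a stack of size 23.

1

G(0) = 0
G(1) = mex{} = 0
G(2) = mex{} = 0
G(3) = mex{0} = 1
G(4) = mex{0} = 1
G(5) = mex{0} = 1
G(6) = mex{1} = 0
G(7) = mex{1} = 0
G(8) = mex{1,0} = 2
G(9) = mex{0,0} = 1
G(10) = mex{0,0,0} = 1
G(11) = mex{2,1,0} = 3
G(12) = mex{1,1,0} = 2
G(13) = mex{1,1,1} = 0
G(14) = mex{3,0,1} = 2
G(15) = mex{2,0,1} = 3
G(16) = mex{0,2,0} = 1
G(17) = mex{2,1,0} = 3
G(18) = mex{3,1,2} = 0
G(19) = mex{1,3,1} = 0
G(20) = mex{3,2,1} = 0
G(21) = mex{0,0,3} = 1
G(22) = mex{0,2,2} = 1
G(23) = mex{0,3,0} = 1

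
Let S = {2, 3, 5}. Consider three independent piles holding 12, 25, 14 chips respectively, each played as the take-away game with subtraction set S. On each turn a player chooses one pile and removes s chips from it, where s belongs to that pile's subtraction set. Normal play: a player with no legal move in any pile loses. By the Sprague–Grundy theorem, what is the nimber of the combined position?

All piles use S = {2, 3, 5}:
G(0) = 0
G(1) = mex{} = 0
G(2) = mex{0} = 1
G(3) = mex{0,0} = 1
G(4) = mex{1,0} = 2
G(5) = mex{1,1,0} = 2
G(6) = mex{2,1,0} = 3
G(7) = mex{2,2,1} = 0
G(8) = mex{3,2,1} = 0
G(9) = mex{0,3,2} = 1
G(10) = mex{0,0,2} = 1
G(11) = mex{1,0,3} = 2
G(12) = mex{1,1,0} = 2
G(13) = mex{2,1,0} = 3
G(14) = mex{2,2,1} = 0
G(15) = mex{3,2,1} = 0
G(16) = mex{0,3,2} = 1
G(17) = mex{0,0,2} = 1
G(18) = mex{1,0,3} = 2
G(19) = mex{1,1,0} = 2
G(20) = mex{2,1,0} = 3
G(21) = mex{2,2,1} = 0
G(22) = mex{3,2,1} = 0
G(23) = mex{0,3,2} = 1
G(24) = mex{0,0,2} = 1
G(25) = mex{1,0,3} = 2
Pile A: G(12) = 2.
Pile B: G(25) = 2.
Pile C: G(14) = 0.
Combined Grundy value = 2 ⊕ 2 ⊕ 0 = 0.

0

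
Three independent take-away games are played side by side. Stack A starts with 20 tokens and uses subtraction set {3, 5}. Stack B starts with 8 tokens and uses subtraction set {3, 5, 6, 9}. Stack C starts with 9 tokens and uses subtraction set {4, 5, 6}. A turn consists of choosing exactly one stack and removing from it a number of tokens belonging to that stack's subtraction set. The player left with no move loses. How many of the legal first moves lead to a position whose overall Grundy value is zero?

1

Stack A, S = {3, 5}:
n :  0  1  2  3  4  5  6  7  8  9 10 11 12 13 14 15 16 17 18 19 20
G :  0  0  0  1  1  1  2  2  0  0  0  1  1  1  2  2  0  0  0  1  1
G_A(20) = 1.
Stack B, S = {3, 5, 6, 9}:
n : 0 1 2 3 4 5 6 7 8
G : 0 0 0 1 1 1 2 2 2
G_B(8) = 2.
Stack C, S = {4, 5, 6}:
n : 0 1 2 3 4 5 6 7 8 9
G : 0 0 0 0 1 1 1 1 2 2
G_C(9) = 2.
Combined Grundy value = 1 ⊕ 2 ⊕ 2 = 1.
A winning move leaves total XOR = 0, i.e. changes one component's Grundy value g to g ⊕ X where X is the current total.
Stack A: need g' = 1⊕1 = 0. Options: 20−3→G=0, 20−5→G=2. Hits: 1.
Stack B: need g' = 2⊕1 = 3. Options: 8−3→G=1, 8−5→G=1, 8−6→G=0. Hits: 0.
Stack C: need g' = 2⊕1 = 3. Options: 9−4→G=1, 9−5→G=1, 9−6→G=0. Hits: 0.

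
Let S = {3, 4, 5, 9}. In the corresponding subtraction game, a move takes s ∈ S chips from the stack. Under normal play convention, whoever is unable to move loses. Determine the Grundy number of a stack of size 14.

n :  0  1  2  3  4  5  6  7  8  9 10 11 12 13 14
G :  0  0  0  1  1  1  2  2  0  3  3  1  4  2  0

0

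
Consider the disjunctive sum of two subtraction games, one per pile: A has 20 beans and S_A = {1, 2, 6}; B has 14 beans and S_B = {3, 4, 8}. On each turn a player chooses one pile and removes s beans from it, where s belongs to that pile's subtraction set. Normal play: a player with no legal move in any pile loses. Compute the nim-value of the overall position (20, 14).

Pile A, S = {1, 2, 6}:
n :  0  1  2  3  4  5  6  7  8  9 10 11 12 13 14 15 16 17 18 19 20
G :  0  1  2  0  1  2  3  0  1  2  0  1  2  3  0  1  2  0  1  2  3
G_A(20) = 3.
Pile B, S = {3, 4, 8}:
n :  0  1  2  3  4  5  6  7  8  9 10 11 12 13 14
G :  0  0  0  1  1  1  2  0  2  3  1  3  0  0  0
G_B(14) = 0.
Combined Grundy value = 3 ⊕ 0 = 3.

3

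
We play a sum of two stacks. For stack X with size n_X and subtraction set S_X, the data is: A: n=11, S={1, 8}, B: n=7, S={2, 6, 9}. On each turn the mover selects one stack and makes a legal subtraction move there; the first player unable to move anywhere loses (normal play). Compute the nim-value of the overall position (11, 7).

1

Stack A, S = {1, 8}:
G(0) = 0
G(1) = mex{0} = 1
G(2) = mex{1} = 0
G(3) = mex{0} = 1
G(4) = mex{1} = 0
G(5) = mex{0} = 1
G(6) = mex{1} = 0
G(7) = mex{0} = 1
G(8) = mex{1,0} = 2
G(9) = mex{2,1} = 0
G(10) = mex{0,0} = 1
G(11) = mex{1,1} = 0
G_A(11) = 0.
Stack B, S = {2, 6, 9}:
G(0) = 0
G(1) = mex{} = 0
G(2) = mex{0} = 1
G(3) = mex{0} = 1
G(4) = mex{1} = 0
G(5) = mex{1} = 0
G(6) = mex{0,0} = 1
G(7) = mex{0,0} = 1
G_B(7) = 1.
Combined Grundy value = 0 ⊕ 1 = 1.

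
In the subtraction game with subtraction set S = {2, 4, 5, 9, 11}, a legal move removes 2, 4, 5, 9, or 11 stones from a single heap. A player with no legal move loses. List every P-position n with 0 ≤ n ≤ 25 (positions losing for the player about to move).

G(0) = 0
G(1) = mex{} = 0
G(2) = mex{0} = 1
G(3) = mex{0} = 1
G(4) = mex{1,0} = 2
G(5) = mex{1,0,0} = 2
G(6) = mex{2,1,0} = 3
G(7) = mex{2,1,1} = 0
G(8) = mex{3,2,1} = 0
G(9) = mex{0,2,2,0} = 1
G(10) = mex{0,3,2,0} = 1
G(11) = mex{1,0,3,1,0} = 2
G(12) = mex{1,0,0,1,0} = 2
G(13) = mex{2,1,0,2,1} = 3
G(14) = mex{2,1,1,2,1} = 0
G(15) = mex{3,2,1,3,2} = 0
G(16) = mex{0,2,2,0,2} = 1
G(17) = mex{0,3,2,0,3} = 1
G(18) = mex{1,0,3,1,0} = 2
G(19) = mex{1,0,0,1,0} = 2
G(20) = mex{2,1,0,2,1} = 3
G(21) = mex{2,1,1,2,1} = 0
G(22) = mex{3,2,1,3,2} = 0
G(23) = mex{0,2,2,0,2} = 1
G(24) = mex{0,3,2,0,3} = 1
G(25) = mex{1,0,3,1,0} = 2
P-positions are exactly the n with G(n) = 0.

0, 1, 7, 8, 14, 15, 21, 22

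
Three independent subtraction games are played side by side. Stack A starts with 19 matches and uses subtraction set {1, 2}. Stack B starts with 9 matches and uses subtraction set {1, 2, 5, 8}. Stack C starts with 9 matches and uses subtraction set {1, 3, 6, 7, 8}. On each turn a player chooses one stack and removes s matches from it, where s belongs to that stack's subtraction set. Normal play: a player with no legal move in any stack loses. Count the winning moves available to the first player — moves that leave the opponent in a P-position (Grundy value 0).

3

Stack A, S = {1, 2}:
G(0) = 0
G(1) = mex{0} = 1
G(2) = mex{1,0} = 2
G(3) = mex{2,1} = 0
G(4) = mex{0,2} = 1
G(5) = mex{1,0} = 2
G(6) = mex{2,1} = 0
G(7) = mex{0,2} = 1
G(8) = mex{1,0} = 2
G(9) = mex{2,1} = 0
G(10) = mex{0,2} = 1
G(11) = mex{1,0} = 2
G(12) = mex{2,1} = 0
G(13) = mex{0,2} = 1
G(14) = mex{1,0} = 2
G(15) = mex{2,1} = 0
G(16) = mex{0,2} = 1
G(17) = mex{1,0} = 2
G(18) = mex{2,1} = 0
G(19) = mex{0,2} = 1
G_A(19) = 1.
Stack B, S = {1, 2, 5, 8}:
G(0) = 0
G(1) = mex{0} = 1
G(2) = mex{1,0} = 2
G(3) = mex{2,1} = 0
G(4) = mex{0,2} = 1
G(5) = mex{1,0,0} = 2
G(6) = mex{2,1,1} = 0
G(7) = mex{0,2,2} = 1
G(8) = mex{1,0,0,0} = 2
G(9) = mex{2,1,1,1} = 0
G_B(9) = 0.
Stack C, S = {1, 3, 6, 7, 8}:
n : 0 1 2 3 4 5 6 7 8 9
G : 0 1 0 1 0 1 2 3 2 3
G_C(9) = 3.
Combined Grundy value = 1 ⊕ 0 ⊕ 3 = 2.
A winning move leaves total XOR = 0, i.e. changes one component's Grundy value g to g ⊕ X where X is the current total.
Stack A: need g' = 1⊕2 = 3. Options: 19−1→G=0, 19−2→G=2. Hits: 0.
Stack B: need g' = 0⊕2 = 2. Options: 9−1→G=2, 9−2→G=1, 9−5→G=1, 9−8→G=1. Hits: 1.
Stack C: need g' = 3⊕2 = 1. Options: 9−1→G=2, 9−3→G=2, 9−6→G=1, 9−7→G=0, 9−8→G=1. Hits: 2.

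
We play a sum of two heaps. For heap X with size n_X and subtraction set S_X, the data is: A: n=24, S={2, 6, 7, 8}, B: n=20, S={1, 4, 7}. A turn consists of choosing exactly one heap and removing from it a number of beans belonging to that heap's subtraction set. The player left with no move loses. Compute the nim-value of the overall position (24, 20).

Heap A, S = {2, 6, 7, 8}:
n :  0  1  2  3  4  5  6  7  8  9 10 11 12 13 14 15 16 17 18 19 20 21 22 23 24
G :  0  0  1  1  0  0  1  1  2  2  3  3  2  2  0  0  1  1  0  0  1  1  2  2  3
G_A(24) = 3.
Heap B, S = {1, 4, 7}:
G(0) = 0
G(1) = mex{0} = 1
G(2) = mex{1} = 0
G(3) = mex{0} = 1
G(4) = mex{1,0} = 2
G(5) = mex{2,1} = 0
G(6) = mex{0,0} = 1
G(7) = mex{1,1,0} = 2
G(8) = mex{2,2,1} = 0
G(9) = mex{0,0,0} = 1
G(10) = mex{1,1,1} = 0
G(11) = mex{0,2,2} = 1
G(12) = mex{1,0,0} = 2
G(13) = mex{2,1,1} = 0
G(14) = mex{0,0,2} = 1
G(15) = mex{1,1,0} = 2
G(16) = mex{2,2,1} = 0
G(17) = mex{0,0,0} = 1
G(18) = mex{1,1,1} = 0
G(19) = mex{0,2,2} = 1
G(20) = mex{1,0,0} = 2
G_B(20) = 2.
Combined Grundy value = 3 ⊕ 2 = 1.

1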